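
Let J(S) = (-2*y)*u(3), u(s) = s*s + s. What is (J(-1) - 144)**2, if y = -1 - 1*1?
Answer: 9216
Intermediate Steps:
u(s) = s + s**2 (u(s) = s**2 + s = s + s**2)
y = -2 (y = -1 - 1 = -2)
J(S) = 48 (J(S) = (-2*(-2))*(3*(1 + 3)) = 4*(3*4) = 4*12 = 48)
(J(-1) - 144)**2 = (48 - 144)**2 = (-96)**2 = 9216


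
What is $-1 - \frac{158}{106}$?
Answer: $- \frac{132}{53} \approx -2.4906$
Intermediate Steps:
$-1 - \frac{158}{106} = -1 - \frac{79}{53} = - \frac{132}{53}$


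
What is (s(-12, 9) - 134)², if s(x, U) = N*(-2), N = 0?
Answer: 17956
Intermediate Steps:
s(x, U) = 0 (s(x, U) = 0*(-2) = 0)
(s(-12, 9) - 134)² = (0 - 134)² = (-134)² = 17956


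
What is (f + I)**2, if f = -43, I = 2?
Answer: 1681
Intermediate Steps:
(f + I)**2 = (-43 + 2)**2 = (-41)**2 = 1681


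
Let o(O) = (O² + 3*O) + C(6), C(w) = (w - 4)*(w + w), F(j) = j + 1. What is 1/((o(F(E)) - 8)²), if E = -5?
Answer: 1/400 ≈ 0.0025000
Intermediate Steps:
F(j) = 1 + j
C(w) = 2*w*(-4 + w) (C(w) = (-4 + w)*(2*w) = 2*w*(-4 + w))
o(O) = 24 + O² + 3*O (o(O) = (O² + 3*O) + 2*6*(-4 + 6) = (O² + 3*O) + 2*6*2 = (O² + 3*O) + 24 = 24 + O² + 3*O)
1/((o(F(E)) - 8)²) = 1/(((24 + (1 - 5)² + 3*(1 - 5)) - 8)²) = 1/(((24 + (-4)² + 3*(-4)) - 8)²) = 1/(((24 + 16 - 12) - 8)²) = 1/((28 - 8)²) = 1/(20²) = 1/400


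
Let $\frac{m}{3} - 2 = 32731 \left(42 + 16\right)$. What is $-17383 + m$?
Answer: $5677817$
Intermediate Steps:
$m = 5695200$ ($m = 6 + 3 \cdot 32731 \left(42 + 16\right) = 6 + 3 \cdot 32731 \cdot 58 = 6 + 3 \cdot 1898398 = 6 + 5695194 = 5695200$)
$-17383 + m = -17383 + 5695200 = 5677817$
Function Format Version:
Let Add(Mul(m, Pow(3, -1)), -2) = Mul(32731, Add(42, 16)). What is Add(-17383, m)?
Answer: 5677817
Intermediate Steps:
m = 5695200 (m = Add(6, Mul(3, Mul(32731, Add(42, 16)))) = Add(6, Mul(3, Mul(32731, 58))) = Add(6, Mul(3, 1898398)) = Add(6, 5695194) = 5695200)
Add(-17383, m) = Add(-17383, 5695200) = 5677817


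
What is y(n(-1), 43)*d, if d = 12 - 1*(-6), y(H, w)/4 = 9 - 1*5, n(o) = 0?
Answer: 288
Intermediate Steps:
y(H, w) = 16 (y(H, w) = 4*(9 - 1*5) = 4*(9 - 5) = 4*4 = 16)
d = 18 (d = 12 + 6 = 18)
y(n(-1), 43)*d = 16*18 = 288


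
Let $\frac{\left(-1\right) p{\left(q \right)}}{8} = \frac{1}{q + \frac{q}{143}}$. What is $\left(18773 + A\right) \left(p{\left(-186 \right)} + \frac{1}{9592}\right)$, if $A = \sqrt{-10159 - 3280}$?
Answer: $\frac{6453237523}{8028504} + \frac{343751 i \sqrt{13439}}{8028504} \approx 803.79 + 4.9636 i$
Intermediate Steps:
$p{\left(q \right)} = - \frac{143}{18 q}$ ($p{\left(q \right)} = - \frac{8}{q + \frac{q}{143}} = - \frac{8}{\frac{144}{143} q} = - 8 \frac{143}{144 q} = - \frac{143}{18 q}$)
$A = i \sqrt{13439}$ ($A = \sqrt{-13439} = i \sqrt{13439} \approx 115.93 i$)
$\left(18773 + A\right) \left(p{\left(-186 \right)} + \frac{1}{9592}\right) = \left(18773 + i \sqrt{13439}\right) \left(- \frac{143}{18 \left(-186\right)} + \frac{1}{9592}\right) = \left(18773 + i \sqrt{13439}\right) \left(\left(- \frac{143}{18}\right) \left(- \frac{1}{186}\right) + \frac{1}{9592}\right) = \left(18773 + i \sqrt{13439}\right) \left(\frac{143}{3348} + \frac{1}{9592}\right) = \left(18773 + i \sqrt{13439}\right) \frac{343751}{8028504} = \frac{6453237523}{8028504} + \frac{343751 i \sqrt{13439}}{8028504}$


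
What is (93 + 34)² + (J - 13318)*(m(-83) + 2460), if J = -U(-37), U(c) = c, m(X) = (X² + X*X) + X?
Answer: -214538426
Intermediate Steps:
m(X) = X + 2*X² (m(X) = (X² + X²) + X = 2*X² + X = X + 2*X²)
J = 37 (J = -1*(-37) = 37)
(93 + 34)² + (J - 13318)*(m(-83) + 2460) = (93 + 34)² + (37 - 13318)*(-83*(1 + 2*(-83)) + 2460) = 127² - 13281*(-83*(1 - 166) + 2460) = 16129 - 13281*(-83*(-165) + 2460) = 16129 - 13281*(13695 + 2460) = 16129 - 13281*16155 = 16129 - 214554555 = -214538426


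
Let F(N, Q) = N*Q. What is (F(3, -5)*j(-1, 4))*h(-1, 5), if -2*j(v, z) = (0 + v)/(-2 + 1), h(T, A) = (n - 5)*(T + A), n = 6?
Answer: 30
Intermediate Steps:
h(T, A) = A + T (h(T, A) = (6 - 5)*(T + A) = 1*(A + T) = A + T)
j(v, z) = v/2 (j(v, z) = -(0 + v)/(2*(-2 + 1)) = -v/(2*(-1)) = -v*(-1)/2 = -(-1)*v/2 = v/2)
(F(3, -5)*j(-1, 4))*h(-1, 5) = ((3*(-5))*((1/2)*(-1)))*(5 - 1) = -15*(-1/2)*4 = (15/2)*4 = 30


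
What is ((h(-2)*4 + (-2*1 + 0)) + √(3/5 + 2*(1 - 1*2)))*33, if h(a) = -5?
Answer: -726 + 33*I*√35/5 ≈ -726.0 + 39.046*I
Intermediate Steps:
((h(-2)*4 + (-2*1 + 0)) + √(3/5 + 2*(1 - 1*2)))*33 = ((-5*4 + (-2*1 + 0)) + √(3/5 + 2*(1 - 1*2)))*33 = ((-20 + (-2 + 0)) + √(3*(⅕) + 2*(1 - 2)))*33 = ((-20 - 2) + √(⅗ + 2*(-1)))*33 = (-22 + √(⅗ - 2))*33 = (-22 + √(-7/5))*33 = (-22 + I*√35/5)*33 = -726 + 33*I*√35/5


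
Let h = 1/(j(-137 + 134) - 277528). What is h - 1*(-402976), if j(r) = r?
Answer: 111838332255/277531 ≈ 4.0298e+5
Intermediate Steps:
h = -1/277531 (h = 1/((-137 + 134) - 277528) = 1/(-3 - 277528) = 1/(-277531) = -1/277531 ≈ -3.6032e-6)
h - 1*(-402976) = -1/277531 - 1*(-402976) = -1/277531 + 402976 = 111838332255/277531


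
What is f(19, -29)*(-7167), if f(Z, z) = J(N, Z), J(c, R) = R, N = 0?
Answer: -136173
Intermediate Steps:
f(Z, z) = Z
f(19, -29)*(-7167) = 19*(-7167) = -136173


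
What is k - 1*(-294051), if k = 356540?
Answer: 650591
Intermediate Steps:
k - 1*(-294051) = 356540 - 1*(-294051) = 356540 + 294051 = 650591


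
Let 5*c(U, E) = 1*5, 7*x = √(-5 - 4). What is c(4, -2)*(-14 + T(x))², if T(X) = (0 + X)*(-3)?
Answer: 9523/49 + 36*I ≈ 194.35 + 36.0*I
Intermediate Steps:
x = 3*I/7 (x = √(-5 - 4)/7 = √(-9)/7 = (3*I)/7 = 3*I/7 ≈ 0.42857*I)
T(X) = -3*X (T(X) = X*(-3) = -3*X)
c(U, E) = 1 (c(U, E) = (1*5)/5 = (⅕)*5 = 1)
c(4, -2)*(-14 + T(x))² = 1*(-14 - 9*I/7)² = (-14 - 9*I/7)²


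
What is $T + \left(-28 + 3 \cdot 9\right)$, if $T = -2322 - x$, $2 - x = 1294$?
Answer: $-1031$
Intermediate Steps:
$x = -1292$ ($x = 2 - 1294 = -1292$)
$T = -1030$ ($T = -2322 - -1292 = -2322 + 1292 = -1030$)
$T + \left(-28 + 3 \cdot 9\right) = -1030 + \left(-28 + 3 \cdot 9\right) = -1030 + \left(-28 + 27\right) = -1030 - 1 = -1031$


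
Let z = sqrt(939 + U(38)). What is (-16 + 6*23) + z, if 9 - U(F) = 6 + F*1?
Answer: 122 + 2*sqrt(226) ≈ 152.07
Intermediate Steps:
U(F) = 3 - F (U(F) = 9 - (6 + F*1) = 9 - (6 + F) = 9 + (-6 - F) = 3 - F)
z = 2*sqrt(226) (z = sqrt(939 + (3 - 1*38)) = sqrt(939 + (3 - 38)) = sqrt(939 - 35) = sqrt(904) = 2*sqrt(226) ≈ 30.067)
(-16 + 6*23) + z = (-16 + 6*23) + 2*sqrt(226) = (-16 + 138) + 2*sqrt(226) = 122 + 2*sqrt(226)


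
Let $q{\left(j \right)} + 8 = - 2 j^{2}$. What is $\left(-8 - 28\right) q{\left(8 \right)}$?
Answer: $4896$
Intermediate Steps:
$q{\left(j \right)} = -8 - 2 j^{2}$
$\left(-8 - 28\right) q{\left(8 \right)} = \left(-8 - 28\right) \left(-8 - 2 \cdot 8^{2}\right) = - 36 \left(-8 - 128\right) = \left(-36\right) \left(-136\right) = 4896$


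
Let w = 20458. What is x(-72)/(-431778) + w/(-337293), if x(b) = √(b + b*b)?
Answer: -20458/337293 - √142/71963 ≈ -0.060819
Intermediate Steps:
x(b) = √(b + b²)
x(-72)/(-431778) + w/(-337293) = √(-72*(1 - 72))/(-431778) + 20458/(-337293) = √(-72*(-71))*(-1/431778) + 20458*(-1/337293) = √5112*(-1/431778) - 20458/337293 = (6*√142)*(-1/431778) - 20458/337293 = -√142/71963 - 20458/337293 = -20458/337293 - √142/71963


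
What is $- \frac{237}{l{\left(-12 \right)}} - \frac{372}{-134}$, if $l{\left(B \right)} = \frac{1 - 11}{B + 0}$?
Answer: $- \frac{94344}{335} \approx -281.62$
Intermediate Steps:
$l{\left(B \right)} = - \frac{10}{B}$
$- \frac{237}{l{\left(-12 \right)}} - \frac{372}{-134} = - \frac{237}{\left(-10\right) \frac{1}{-12}} - \frac{372}{-134} = - \frac{237}{\left(-10\right) \left(- \frac{1}{12}\right)} - - \frac{186}{67} = - \frac{237}{\frac{5}{6}} + \frac{186}{67} = \left(-237\right) \frac{6}{5} + \frac{186}{67} = - \frac{1422}{5} + \frac{186}{67} = - \frac{94344}{335}$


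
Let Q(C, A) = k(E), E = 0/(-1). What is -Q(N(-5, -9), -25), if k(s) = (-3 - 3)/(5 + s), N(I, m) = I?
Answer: 6/5 ≈ 1.2000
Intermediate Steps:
E = 0 (E = 0*(-1) = 0)
k(s) = -6/(5 + s)
Q(C, A) = -6/5 (Q(C, A) = -6/(5 + 0) = -6/5)
-Q(N(-5, -9), -25) = -1*(-6/5) = 6/5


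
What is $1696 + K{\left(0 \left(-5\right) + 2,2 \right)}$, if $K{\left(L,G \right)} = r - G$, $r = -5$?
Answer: $1689$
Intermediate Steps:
$K{\left(L,G \right)} = -5 - G$
$1696 + K{\left(0 \left(-5\right) + 2,2 \right)} = 1696 - 7 = 1689$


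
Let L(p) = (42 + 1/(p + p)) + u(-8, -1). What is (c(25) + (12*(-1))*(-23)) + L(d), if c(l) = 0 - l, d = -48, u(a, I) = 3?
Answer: 28415/96 ≈ 295.99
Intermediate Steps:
c(l) = -l
L(p) = 45 + 1/(2*p) (L(p) = (42 + 1/(p + p)) + 3 = (42 + 1/(2*p)) + 3 = 45 + 1/(2*p))
(c(25) + (12*(-1))*(-23)) + L(d) = (-1*25 + (12*(-1))*(-23)) + (45 + (½)/(-48)) = (-25 - 12*(-23)) + (45 + (½)*(-1/48)) = (-25 + 276) + (45 - 1/96) = 251 + 4319/96 = 28415/96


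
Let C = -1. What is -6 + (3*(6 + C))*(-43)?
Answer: -651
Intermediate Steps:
-6 + (3*(6 + C))*(-43) = -6 + (3*(6 - 1))*(-43) = -6 + (3*5)*(-43) = -6 + 15*(-43) = -6 - 645 = -651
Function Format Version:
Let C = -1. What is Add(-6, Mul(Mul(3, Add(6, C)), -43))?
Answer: -651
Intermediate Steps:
Add(-6, Mul(Mul(3, Add(6, C)), -43)) = Add(-6, Mul(Mul(3, Add(6, -1)), -43)) = Add(-6, Mul(Mul(3, 5), -43)) = Add(-6, Mul(15, -43)) = Add(-6, -645) = -651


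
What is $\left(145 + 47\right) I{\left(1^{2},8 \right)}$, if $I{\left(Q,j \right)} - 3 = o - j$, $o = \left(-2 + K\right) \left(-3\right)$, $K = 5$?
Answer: $-2688$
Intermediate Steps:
$o = -9$ ($o = \left(-2 + 5\right) \left(-3\right) = 3 \left(-3\right) = -9$)
$I{\left(Q,j \right)} = -6 - j$ ($I{\left(Q,j \right)} = 3 - \left(9 + j\right) = -6 - j$)
$\left(145 + 47\right) I{\left(1^{2},8 \right)} = \left(145 + 47\right) \left(-6 - 8\right) = 192 \left(-6 - 8\right) = 192 \left(-14\right) = -2688$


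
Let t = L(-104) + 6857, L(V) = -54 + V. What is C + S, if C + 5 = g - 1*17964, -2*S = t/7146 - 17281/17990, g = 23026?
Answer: 54175992524/10713045 ≈ 5057.0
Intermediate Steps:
t = 6699 (t = (-54 - 104) + 6857 = -158 + 6857 = 6699)
S = 123959/10713045 (S = -(6699/7146 - 17281/17990)/2 = -(6699*(1/7146) - 17281*1/17990)/2 = -(2233/2382 - 17281/17990)/2 = -½*(-247918/10713045) = 123959/10713045 ≈ 0.011571)
C = 5057 (C = -5 + (23026 - 1*17964) = -5 + (23026 - 17964) = -5 + 5062 = 5057)
C + S = 5057 + 123959/10713045 = 54175992524/10713045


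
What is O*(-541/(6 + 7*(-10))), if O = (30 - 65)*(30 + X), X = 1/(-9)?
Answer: -5093515/576 ≈ -8842.9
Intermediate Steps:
X = -1/9 ≈ -0.11111
O = -9415/9 (O = (30 - 65)*(30 - 1/9) = -35*269/9 = -9415/9 ≈ -1046.1)
O*(-541/(6 + 7*(-10))) = -(-5093515)/(9*(6 + 7*(-10))) = -(-5093515)/(9*(6 - 70)) = -(-5093515)/(9*(-64)) = -(-5093515)*(-1)/(9*64) = -9415/9*541/64 = -5093515/576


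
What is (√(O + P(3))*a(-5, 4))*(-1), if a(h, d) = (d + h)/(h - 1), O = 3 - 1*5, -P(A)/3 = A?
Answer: -I*√11/6 ≈ -0.55277*I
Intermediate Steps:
P(A) = -3*A
O = -2 (O = 3 - 5 = -2)
a(h, d) = (d + h)/(-1 + h)
(√(O + P(3))*a(-5, 4))*(-1) = (√(-2 - 3*3)*((4 - 5)/(-1 - 5)))*(-1) = (√(-2 - 9)*(-1/(-6)))*(-1) = (√(-11)*(-⅙*(-1)))*(-1) = ((I*√11)*(⅙))*(-1) = (I*√11/6)*(-1) = -I*√11/6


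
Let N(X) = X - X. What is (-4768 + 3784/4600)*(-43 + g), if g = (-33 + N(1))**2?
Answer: -2867218842/575 ≈ -4.9865e+6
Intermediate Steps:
N(X) = 0
g = 1089 (g = (-33 + 0)**2 = (-33)**2 = 1089)
(-4768 + 3784/4600)*(-43 + g) = (-4768 + 3784/4600)*(-43 + 1089) = (-4768 + 3784*(1/4600))*1046 = (-4768 + 473/575)*1046 = -2741127/575*1046 = -2867218842/575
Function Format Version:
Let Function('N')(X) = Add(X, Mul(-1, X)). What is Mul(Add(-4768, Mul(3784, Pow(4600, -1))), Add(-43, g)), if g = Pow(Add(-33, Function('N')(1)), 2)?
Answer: Rational(-2867218842, 575) ≈ -4.9865e+6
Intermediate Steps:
Function('N')(X) = 0
g = 1089 (g = Pow(Add(-33, 0), 2) = Pow(-33, 2) = 1089)
Mul(Add(-4768, Mul(3784, Pow(4600, -1))), Add(-43, g)) = Mul(Add(-4768, Mul(3784, Pow(4600, -1))), Add(-43, 1089)) = Mul(Add(-4768, Mul(3784, Rational(1, 4600))), 1046) = Mul(Add(-4768, Rational(473, 575)), 1046) = Mul(Rational(-2741127, 575), 1046) = Rational(-2867218842, 575)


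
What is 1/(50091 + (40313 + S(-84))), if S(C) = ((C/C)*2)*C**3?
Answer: -1/1095004 ≈ -9.1324e-7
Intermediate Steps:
S(C) = 2*C**3 (S(C) = (1*2)*C**3 = 2*C**3)
1/(50091 + (40313 + S(-84))) = 1/(50091 + (40313 + 2*(-84)**3)) = 1/(50091 + (40313 + 2*(-592704))) = 1/(50091 + (40313 - 1185408)) = 1/(50091 - 1145095) = 1/(-1095004) = -1/1095004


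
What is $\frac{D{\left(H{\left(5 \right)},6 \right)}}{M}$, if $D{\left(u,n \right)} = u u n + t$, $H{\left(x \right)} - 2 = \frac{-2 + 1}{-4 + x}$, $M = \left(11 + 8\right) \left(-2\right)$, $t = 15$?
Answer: $- \frac{21}{38} \approx -0.55263$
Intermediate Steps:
$M = -38$ ($M = 19 \left(-2\right) = -38$)
$H{\left(x \right)} = 2 - \frac{1}{-4 + x}$ ($H{\left(x \right)} = 2 + \frac{-2 + 1}{-4 + x} = 2 - \frac{1}{-4 + x}$)
$D{\left(u,n \right)} = 15 + n u^{2}$ ($D{\left(u,n \right)} = u u n + 15 = u^{2} n + 15 = n u^{2} + 15 = 15 + n u^{2}$)
$\frac{D{\left(H{\left(5 \right)},6 \right)}}{M} = \frac{15 + 6 \left(\frac{-9 + 2 \cdot 5}{-4 + 5}\right)^{2}}{-38} = \left(15 + 6 \left(\frac{-9 + 10}{1}\right)^{2}\right) \left(- \frac{1}{38}\right) = \left(15 + 6 \left(1 \cdot 1\right)^{2}\right) \left(- \frac{1}{38}\right) = \left(15 + 6 \cdot 1^{2}\right) \left(- \frac{1}{38}\right) = \left(15 + 6 \cdot 1\right) \left(- \frac{1}{38}\right) = \left(15 + 6\right) \left(- \frac{1}{38}\right) = 21 \left(- \frac{1}{38}\right) = - \frac{21}{38}$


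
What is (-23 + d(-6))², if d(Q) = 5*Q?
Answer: 2809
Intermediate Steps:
(-23 + d(-6))² = (-23 + 5*(-6))² = (-23 - 30)² = (-53)² = 2809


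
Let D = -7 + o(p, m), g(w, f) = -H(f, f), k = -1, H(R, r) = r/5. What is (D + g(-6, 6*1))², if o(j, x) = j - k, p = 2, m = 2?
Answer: 676/25 ≈ 27.040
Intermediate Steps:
H(R, r) = r/5 (H(R, r) = r*(⅕) = r/5)
o(j, x) = 1 + j (o(j, x) = j - 1*(-1) = j + 1 = 1 + j)
g(w, f) = -f/5
D = -4 (D = -7 + (1 + 2) = -7 + 3 = -4)
(D + g(-6, 6*1))² = (-4 - 6/5)² = (-26/5)² = 676/25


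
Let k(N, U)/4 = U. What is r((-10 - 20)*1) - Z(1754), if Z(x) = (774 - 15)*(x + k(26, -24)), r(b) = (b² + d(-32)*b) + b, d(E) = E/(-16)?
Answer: -1257612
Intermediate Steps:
d(E) = -E/16 (d(E) = E*(-1/16) = -E/16)
r(b) = b² + 3*b (r(b) = (b² + (-1/16*(-32))*b) + b = (b² + 2*b) + b = b² + 3*b)
k(N, U) = 4*U
Z(x) = -72864 + 759*x (Z(x) = (774 - 15)*(x + 4*(-24)) = 759*(x - 96) = 759*(-96 + x) = -72864 + 759*x)
r((-10 - 20)*1) - Z(1754) = ((-10 - 20)*1)*(3 + (-10 - 20)*1) - (-72864 + 759*1754) = (-30*1)*(3 - 30*1) - (-72864 + 1331286) = -30*(3 - 30) - 1*1258422 = -30*(-27) - 1258422 = 810 - 1258422 = -1257612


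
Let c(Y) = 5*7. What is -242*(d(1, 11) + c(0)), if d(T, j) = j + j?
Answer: -13794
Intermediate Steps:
c(Y) = 35
d(T, j) = 2*j
-242*(d(1, 11) + c(0)) = -242*(2*11 + 35) = -242*(22 + 35) = -242*57 = -13794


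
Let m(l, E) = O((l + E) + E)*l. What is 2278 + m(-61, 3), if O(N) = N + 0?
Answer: 5633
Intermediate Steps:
O(N) = N
m(l, E) = l*(l + 2*E) (m(l, E) = ((l + E) + E)*l = ((E + l) + E)*l = (l + 2*E)*l = l*(l + 2*E))
2278 + m(-61, 3) = 2278 - 61*(-61 + 2*3) = 2278 - 61*(-61 + 6) = 2278 - 61*(-55) = 2278 + 3355 = 5633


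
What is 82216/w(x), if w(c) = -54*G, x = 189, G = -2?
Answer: 20554/27 ≈ 761.26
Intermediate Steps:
w(c) = 108 (w(c) = -54*(-2) = 108)
82216/w(x) = 82216/108 = 82216*(1/108) = 20554/27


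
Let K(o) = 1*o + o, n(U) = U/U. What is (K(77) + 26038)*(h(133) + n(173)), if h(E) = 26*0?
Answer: 26192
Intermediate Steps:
h(E) = 0
n(U) = 1
K(o) = 2*o (K(o) = o + o = 2*o)
(K(77) + 26038)*(h(133) + n(173)) = (2*77 + 26038)*(0 + 1) = (154 + 26038)*1 = 26192*1 = 26192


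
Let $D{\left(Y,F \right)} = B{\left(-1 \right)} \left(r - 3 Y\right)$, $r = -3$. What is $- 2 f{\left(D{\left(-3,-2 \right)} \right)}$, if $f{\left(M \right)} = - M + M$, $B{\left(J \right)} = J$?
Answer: $0$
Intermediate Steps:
$D{\left(Y,F \right)} = 3 + 3 Y$ ($D{\left(Y,F \right)} = - (-3 - 3 Y) = 3 + 3 Y$)
$f{\left(M \right)} = 0$
$- 2 f{\left(D{\left(-3,-2 \right)} \right)} = \left(-2\right) 0 = 0$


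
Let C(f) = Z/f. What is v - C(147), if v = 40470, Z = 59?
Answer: 5949031/147 ≈ 40470.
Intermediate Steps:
C(f) = 59/f
v - C(147) = 40470 - 59/147 = 5949031/147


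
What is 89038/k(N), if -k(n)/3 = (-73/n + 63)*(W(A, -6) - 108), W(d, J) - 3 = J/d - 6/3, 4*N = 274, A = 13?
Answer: 158576678/35560635 ≈ 4.4593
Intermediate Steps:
N = 137/2 (N = (¼)*274 = 137/2 ≈ 68.500)
W(d, J) = 1 + J/d (W(d, J) = 3 + (J/d - 6/3) = 3 + (J/d - 6*⅓) = 3 + (J/d - 2) = 3 + (-2 + J/d) = 1 + J/d)
k(n) = 264033/13 - 305943/(13*n) (k(n) = -3*(-73/n + 63)*((-6 + 13)/13 - 108) = -3*(63 - 73/n)*((1/13)*7 - 108) = -3*(63 - 73/n)*(7/13 - 108) = -3*(63 - 73/n)*(-1397)/13 = -3*(-88011/13 + 101981/(13*n)) = 264033/13 - 305943/(13*n))
89038/k(N) = 89038/((4191*(-73 + 63*(137/2))/(13*(137/2)))) = 89038/(((4191/13)*(2/137)*(-73 + 8631/2))) = 89038/(((4191/13)*(2/137)*(8485/2))) = 89038/(35560635/1781) = 89038*(1781/35560635) = 158576678/35560635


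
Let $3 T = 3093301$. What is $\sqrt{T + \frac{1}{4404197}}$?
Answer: $\frac{10 \sqrt{1800018257691993213}}{13212591} \approx 1015.4$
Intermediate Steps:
$T = \frac{3093301}{3}$ ($T = \frac{1}{3} \cdot 3093301 = \frac{3093301}{3} \approx 1.0311 \cdot 10^{6}$)
$\sqrt{T + \frac{1}{4404197}} = \sqrt{\frac{3093301}{3} + \frac{1}{4404197}} = \sqrt{\frac{13623506984300}{13212591}} = \frac{10 \sqrt{1800018257691993213}}{13212591}$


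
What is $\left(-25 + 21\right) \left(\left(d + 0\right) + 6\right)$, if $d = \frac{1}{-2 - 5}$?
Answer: $- \frac{164}{7} \approx -23.429$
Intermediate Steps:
$d = - \frac{1}{7}$ ($d = \frac{1}{-2 - 5} = \frac{1}{-7} = - \frac{1}{7} \approx -0.14286$)
$\left(-25 + 21\right) \left(\left(d + 0\right) + 6\right) = \left(-25 + 21\right) \left(\left(- \frac{1}{7} + 0\right) + 6\right) = - 4 \left(- \frac{1}{7} + 6\right) = \left(-4\right) \frac{41}{7} = - \frac{164}{7}$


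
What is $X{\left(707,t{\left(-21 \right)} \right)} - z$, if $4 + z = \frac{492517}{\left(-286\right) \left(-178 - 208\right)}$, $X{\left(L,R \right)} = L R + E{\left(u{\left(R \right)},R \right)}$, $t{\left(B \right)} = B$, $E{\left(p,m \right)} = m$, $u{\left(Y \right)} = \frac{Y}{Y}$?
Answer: $- \frac{1641418661}{110396} \approx -14868.0$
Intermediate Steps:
$u{\left(Y \right)} = 1$
$X{\left(L,R \right)} = R + L R$ ($X{\left(L,R \right)} = L R + R = R + L R$)
$z = \frac{50933}{110396}$ ($z = -4 + \frac{492517}{\left(-286\right) \left(-178 - 208\right)} = -4 + \frac{492517}{\left(-286\right) \left(-386\right)} = -4 + \frac{492517}{110396} = \frac{50933}{110396} \approx 0.46137$)
$X{\left(707,t{\left(-21 \right)} \right)} - z = - 21 \left(1 + 707\right) - \frac{50933}{110396} = \left(-21\right) 708 - \frac{50933}{110396} = -14868 - \frac{50933}{110396} = - \frac{1641418661}{110396}$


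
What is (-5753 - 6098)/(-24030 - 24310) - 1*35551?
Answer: -1718523489/48340 ≈ -35551.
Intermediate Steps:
(-5753 - 6098)/(-24030 - 24310) - 1*35551 = -11851/(-48340) - 35551 = -11851*(-1/48340) - 35551 = 11851/48340 - 35551 = -1718523489/48340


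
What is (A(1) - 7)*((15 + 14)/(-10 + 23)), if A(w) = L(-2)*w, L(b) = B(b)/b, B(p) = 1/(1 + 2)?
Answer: -1247/78 ≈ -15.987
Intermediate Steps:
B(p) = ⅓ (B(p) = 1/3 = ⅓)
L(b) = 1/(3*b)
A(w) = -w/6 (A(w) = ((⅓)/(-2))*w = ((⅓)*(-½))*w = -w/6)
(A(1) - 7)*((15 + 14)/(-10 + 23)) = (-⅙*1 - 7)*((15 + 14)/(-10 + 23)) = (-⅙ - 7)*(29/13) = -1247/(6*13) = -43/6*29/13 = -1247/78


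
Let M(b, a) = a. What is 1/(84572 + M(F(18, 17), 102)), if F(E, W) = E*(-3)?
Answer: 1/84674 ≈ 1.1810e-5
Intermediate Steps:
F(E, W) = -3*E
1/(84572 + M(F(18, 17), 102)) = 1/(84572 + 102) = 1/84674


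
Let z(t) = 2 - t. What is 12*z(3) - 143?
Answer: -155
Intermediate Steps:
12*z(3) - 143 = 12*(2 - 1*3) - 143 = 12*(2 - 3) - 143 = 12*(-1) - 143 = -12 - 143 = -155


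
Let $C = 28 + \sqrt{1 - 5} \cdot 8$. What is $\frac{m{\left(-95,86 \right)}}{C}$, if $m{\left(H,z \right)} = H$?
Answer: $- \frac{133}{52} + \frac{19 i}{13} \approx -2.5577 + 1.4615 i$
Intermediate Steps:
$C = 28 + 16 i$ ($C = 28 + \sqrt{1 + \left(-11 + 6\right)} 8 = 28 + \sqrt{1 - 5} \cdot 8 = 28 + \sqrt{-4} \cdot 8 = 28 + 2 i 8 = 28 + 16 i \approx 28.0 + 16.0 i$)
$\frac{m{\left(-95,86 \right)}}{C} = - \frac{95}{28 + 16 i} = - 95 \frac{28 - 16 i}{1040} = - \frac{19 \left(28 - 16 i\right)}{208}$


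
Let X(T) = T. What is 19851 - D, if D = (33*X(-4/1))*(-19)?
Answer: 17343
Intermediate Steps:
D = 2508 (D = (33*(-4/1))*(-19) = (33*(-4*1))*(-19) = (33*(-4))*(-19) = -132*(-19) = 2508)
19851 - D = 19851 - 1*2508 = 19851 - 2508 = 17343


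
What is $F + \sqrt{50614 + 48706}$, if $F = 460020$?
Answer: $460020 + 2 \sqrt{24830} \approx 4.6034 \cdot 10^{5}$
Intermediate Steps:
$F + \sqrt{50614 + 48706} = 460020 + \sqrt{50614 + 48706} = 460020 + \sqrt{99320} = 460020 + 2 \sqrt{24830}$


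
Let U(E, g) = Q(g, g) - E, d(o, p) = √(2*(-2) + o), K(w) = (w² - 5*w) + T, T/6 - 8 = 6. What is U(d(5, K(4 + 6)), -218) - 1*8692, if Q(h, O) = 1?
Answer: -8692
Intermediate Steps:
T = 84 (T = 48 + 6*6 = 48 + 36 = 84)
K(w) = 84 + w² - 5*w (K(w) = (w² - 5*w) + 84 = 84 + w² - 5*w)
d(o, p) = √(-4 + o)
U(E, g) = 1 - E
U(d(5, K(4 + 6)), -218) - 1*8692 = (1 - √(-4 + 5)) - 1*8692 = (1 - √1) - 8692 = (1 - 1*1) - 8692 = (1 - 1) - 8692 = 0 - 8692 = -8692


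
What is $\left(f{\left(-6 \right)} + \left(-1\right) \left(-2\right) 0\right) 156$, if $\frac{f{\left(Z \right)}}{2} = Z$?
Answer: $-1872$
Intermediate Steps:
$f{\left(Z \right)} = 2 Z$
$\left(f{\left(-6 \right)} + \left(-1\right) \left(-2\right) 0\right) 156 = \left(2 \left(-6\right) + \left(-1\right) \left(-2\right) 0\right) 156 = \left(-12 + 2 \cdot 0\right) 156 = \left(-12 + 0\right) 156 = \left(-12\right) 156 = -1872$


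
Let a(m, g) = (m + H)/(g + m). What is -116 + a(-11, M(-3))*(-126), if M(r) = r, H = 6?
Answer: -161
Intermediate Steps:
a(m, g) = (6 + m)/(g + m) (a(m, g) = (m + 6)/(g + m) = (6 + m)/(g + m))
-116 + a(-11, M(-3))*(-126) = -116 + ((6 - 11)/(-3 - 11))*(-126) = -116 + (-5/(-14))*(-126) = -116 - 1/14*(-5)*(-126) = -116 + (5/14)*(-126) = -116 - 45 = -161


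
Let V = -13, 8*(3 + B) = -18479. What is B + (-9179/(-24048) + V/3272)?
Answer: -22744872229/9835632 ≈ -2312.5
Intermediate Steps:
B = -18503/8 (B = -3 + (1/8)*(-18479) = -3 - 18479/8 = -18503/8 ≈ -2312.9)
B + (-9179/(-24048) + V/3272) = -18503/8 + (-9179/(-24048) - 13/3272) = -18503/8 + (-9179*(-1/24048) - 13*1/3272) = -18503/8 + (9179/24048 - 13/3272) = -18503/8 + 3715133/9835632 = -22744872229/9835632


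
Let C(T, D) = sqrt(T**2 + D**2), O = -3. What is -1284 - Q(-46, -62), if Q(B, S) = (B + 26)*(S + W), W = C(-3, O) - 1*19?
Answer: -2904 + 60*sqrt(2) ≈ -2819.1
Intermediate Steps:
C(T, D) = sqrt(D**2 + T**2)
W = -19 + 3*sqrt(2) (W = sqrt((-3)**2 + (-3)**2) - 1*19 = sqrt(9 + 9) - 19 = sqrt(18) - 19 = 3*sqrt(2) - 19 = -19 + 3*sqrt(2) ≈ -14.757)
Q(B, S) = (26 + B)*(-19 + S + 3*sqrt(2)) (Q(B, S) = (B + 26)*(S + (-19 + 3*sqrt(2))) = (26 + B)*(-19 + S + 3*sqrt(2)))
-1284 - Q(-46, -62) = -1284 - (-494 + 26*(-62) + 78*sqrt(2) - 46*(-62) - 1*(-46)*(19 - 3*sqrt(2))) = -1284 - (-494 - 1612 + 78*sqrt(2) + 2852 + (874 - 138*sqrt(2))) = -1284 - (1620 - 60*sqrt(2)) = -1284 + (-1620 + 60*sqrt(2)) = -2904 + 60*sqrt(2)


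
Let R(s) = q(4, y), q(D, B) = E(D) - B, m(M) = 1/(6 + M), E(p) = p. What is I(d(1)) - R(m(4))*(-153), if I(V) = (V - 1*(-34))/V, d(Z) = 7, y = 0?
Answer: 4325/7 ≈ 617.86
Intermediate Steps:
q(D, B) = D - B
R(s) = 4 (R(s) = 4 - 1*0 = 4 + 0 = 4)
I(V) = (34 + V)/V (I(V) = (V + 34)/V = (34 + V)/V)
I(d(1)) - R(m(4))*(-153) = (34 + 7)/7 - 4*(-153) = (⅐)*41 - 1*(-612) = 41/7 + 612 = 4325/7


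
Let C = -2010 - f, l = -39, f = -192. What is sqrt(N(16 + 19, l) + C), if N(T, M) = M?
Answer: I*sqrt(1857) ≈ 43.093*I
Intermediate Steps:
C = -1818 (C = -2010 - 1*(-192) = -2010 + 192 = -1818)
sqrt(N(16 + 19, l) + C) = sqrt(-39 - 1818) = sqrt(-1857) = I*sqrt(1857)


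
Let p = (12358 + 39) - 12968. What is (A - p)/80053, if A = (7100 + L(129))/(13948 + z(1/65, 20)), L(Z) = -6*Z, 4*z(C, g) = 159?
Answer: 31973325/4479045403 ≈ 0.0071384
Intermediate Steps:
z(C, g) = 159/4 (z(C, g) = (¼)*159 = 159/4)
p = -571 (p = 12397 - 12968 = -571)
A = 25304/55951 (A = (7100 - 6*129)/(13948 + 159/4) = (7100 - 774)/(55951/4) = 6326*(4/55951) = 25304/55951 ≈ 0.45225)
(A - p)/80053 = (25304/55951 - 1*(-571))/80053 = (25304/55951 + 571)*(1/80053) = (31973325/55951)*(1/80053) = 31973325/4479045403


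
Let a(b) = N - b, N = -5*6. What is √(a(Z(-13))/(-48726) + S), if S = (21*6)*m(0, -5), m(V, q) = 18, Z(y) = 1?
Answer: √598304382986/16242 ≈ 47.624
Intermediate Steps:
N = -30
a(b) = -30 - b
S = 2268 (S = (21*6)*18 = 126*18 = 2268)
√(a(Z(-13))/(-48726) + S) = √((-30 - 1*1)/(-48726) + 2268) = √((-30 - 1)*(-1/48726) + 2268) = √(-31*(-1/48726) + 2268) = √(31/48726 + 2268) = √(110510599/48726) = √598304382986/16242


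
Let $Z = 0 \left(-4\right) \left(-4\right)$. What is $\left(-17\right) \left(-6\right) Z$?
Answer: $0$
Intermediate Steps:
$Z = 0$ ($Z = 0 \left(-4\right) = 0$)
$\left(-17\right) \left(-6\right) Z = \left(-17\right) \left(-6\right) 0 = 102 \cdot 0 = 0$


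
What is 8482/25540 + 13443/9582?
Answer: 17692031/10196845 ≈ 1.7351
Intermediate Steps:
8482/25540 + 13443/9582 = 8482*(1/25540) + 13443*(1/9582) = 4241/12770 + 4481/3194 = 17692031/10196845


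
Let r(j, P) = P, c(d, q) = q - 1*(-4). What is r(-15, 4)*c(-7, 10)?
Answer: 56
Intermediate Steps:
c(d, q) = 4 + q (c(d, q) = q + 4 = 4 + q)
r(-15, 4)*c(-7, 10) = 4*(4 + 10) = 4*14 = 56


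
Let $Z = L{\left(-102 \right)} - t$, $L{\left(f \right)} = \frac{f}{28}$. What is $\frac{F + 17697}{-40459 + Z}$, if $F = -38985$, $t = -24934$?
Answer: $\frac{99344}{72467} \approx 1.3709$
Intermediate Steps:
$L{\left(f \right)} = \frac{f}{28}$ ($L{\left(f \right)} = f \frac{1}{28} = \frac{f}{28}$)
$Z = \frac{349025}{14}$ ($Z = \frac{1}{28} \left(-102\right) - -24934 = - \frac{51}{14} + 24934 = \frac{349025}{14} \approx 24930.0$)
$\frac{F + 17697}{-40459 + Z} = \frac{-38985 + 17697}{-40459 + \frac{349025}{14}} = - \frac{21288}{- \frac{217401}{14}} = \left(-21288\right) \left(- \frac{14}{217401}\right) = \frac{99344}{72467}$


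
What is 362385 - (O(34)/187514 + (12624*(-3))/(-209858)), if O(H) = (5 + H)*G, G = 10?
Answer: 3565079595619698/9837828253 ≈ 3.6239e+5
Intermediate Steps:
O(H) = 50 + 10*H (O(H) = (5 + H)*10 = 50 + 10*H)
362385 - (O(34)/187514 + (12624*(-3))/(-209858)) = 362385 - ((50 + 10*34)/187514 + (12624*(-3))/(-209858)) = 362385 - ((50 + 340)*(1/187514) - 37872*(-1/209858)) = 362385 - (390*(1/187514) + 18936/104929) = 362385 - (195/93757 + 18936/104929) = 362385 - 1*1795843707/9837828253 = 362385 - 1795843707/9837828253 = 3565079595619698/9837828253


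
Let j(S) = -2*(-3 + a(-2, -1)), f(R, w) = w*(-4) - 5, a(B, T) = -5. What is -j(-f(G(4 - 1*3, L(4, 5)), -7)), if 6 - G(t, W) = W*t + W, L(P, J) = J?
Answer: -16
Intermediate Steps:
G(t, W) = 6 - W - W*t (G(t, W) = 6 - (W*t + W) = 6 - (W + W*t) = 6 + (-W - W*t) = 6 - W - W*t)
f(R, w) = -5 - 4*w (f(R, w) = -4*w - 5 = -5 - 4*w)
j(S) = 16 (j(S) = -2*(-3 - 5) = -2*(-8) = 16)
-j(-f(G(4 - 1*3, L(4, 5)), -7)) = -1*16 = -16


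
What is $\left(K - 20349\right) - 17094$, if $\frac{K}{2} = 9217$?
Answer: $-19009$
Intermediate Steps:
$K = 18434$ ($K = 2 \cdot 9217 = 18434$)
$\left(K - 20349\right) - 17094 = \left(18434 - 20349\right) - 17094 = -1915 - 17094 = -19009$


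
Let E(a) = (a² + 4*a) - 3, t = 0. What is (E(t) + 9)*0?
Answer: 0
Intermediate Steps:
E(a) = -3 + a² + 4*a
(E(t) + 9)*0 = ((-3 + 0² + 4*0) + 9)*0 = ((-3 + 0 + 0) + 9)*0 = (-3 + 9)*0 = 6*0 = 0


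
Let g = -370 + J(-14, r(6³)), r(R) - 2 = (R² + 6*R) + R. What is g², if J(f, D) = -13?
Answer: 146689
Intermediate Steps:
r(R) = 2 + R² + 7*R (r(R) = 2 + ((R² + 6*R) + R) = 2 + (R² + 7*R) = 2 + R² + 7*R)
g = -383 (g = -370 - 13 = -383)
g² = (-383)² = 146689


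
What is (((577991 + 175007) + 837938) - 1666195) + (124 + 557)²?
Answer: 388502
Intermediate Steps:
(((577991 + 175007) + 837938) - 1666195) + (124 + 557)² = ((752998 + 837938) - 1666195) + 681² = (1590936 - 1666195) + 463761 = -75259 + 463761 = 388502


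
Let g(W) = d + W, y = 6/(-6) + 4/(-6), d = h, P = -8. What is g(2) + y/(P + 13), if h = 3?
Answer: 14/3 ≈ 4.6667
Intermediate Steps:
d = 3
y = -5/3 (y = 6*(-1/6) + 4*(-1/6) = -1 - 2/3 = -5/3 ≈ -1.6667)
g(W) = 3 + W
g(2) + y/(P + 13) = (3 + 2) - 5/(3*(-8 + 13)) = 5 - 5/3/5 = 5 - 5/3*1/5 = 5 - 1/3 = 14/3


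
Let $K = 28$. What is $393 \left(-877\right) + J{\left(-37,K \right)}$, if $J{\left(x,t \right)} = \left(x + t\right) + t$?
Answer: $-344642$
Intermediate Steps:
$J{\left(x,t \right)} = x + 2 t$ ($J{\left(x,t \right)} = \left(t + x\right) + t = x + 2 t$)
$393 \left(-877\right) + J{\left(-37,K \right)} = 393 \left(-877\right) + \left(-37 + 2 \cdot 28\right) = -344661 + \left(-37 + 56\right) = -344661 + 19 = -344642$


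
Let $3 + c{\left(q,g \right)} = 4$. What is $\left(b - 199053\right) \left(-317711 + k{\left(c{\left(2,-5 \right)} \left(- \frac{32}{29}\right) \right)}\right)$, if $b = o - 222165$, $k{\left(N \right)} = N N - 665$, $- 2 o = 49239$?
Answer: $\frac{119374413738300}{841} \approx 1.4194 \cdot 10^{11}$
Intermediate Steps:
$o = - \frac{49239}{2}$ ($o = \left(- \frac{1}{2}\right) 49239 = - \frac{49239}{2} \approx -24620.0$)
$c{\left(q,g \right)} = 1$ ($c{\left(q,g \right)} = -3 + 4 = 1$)
$k{\left(N \right)} = -665 + N^{2}$ ($k{\left(N \right)} = N^{2} - 665 = -665 + N^{2}$)
$b = - \frac{493569}{2}$ ($b = - \frac{49239}{2} - 222165 = - \frac{493569}{2} \approx -2.4678 \cdot 10^{5}$)
$\left(b - 199053\right) \left(-317711 + k{\left(c{\left(2,-5 \right)} \left(- \frac{32}{29}\right) \right)}\right) = \left(- \frac{493569}{2} - 199053\right) \left(-317711 - \left(665 - \left(1 \left(- \frac{32}{29}\right)\right)^{2}\right)\right) = - \frac{891675 \left(-317711 - \left(665 - \left(1 \left(\left(-32\right) \frac{1}{29}\right)\right)^{2}\right)\right)}{2} = - \frac{891675 \left(-317711 - \left(665 - \left(1 \left(- \frac{32}{29}\right)\right)^{2}\right)\right)}{2} = - \frac{891675 \left(-317711 - \left(665 - \left(- \frac{32}{29}\right)^{2}\right)\right)}{2} = - \frac{891675 \left(-317711 + \left(-665 + \frac{1024}{841}\right)\right)}{2} = - \frac{891675 \left(-317711 - \frac{558241}{841}\right)}{2} = \left(- \frac{891675}{2}\right) \left(- \frac{267753192}{841}\right) = \frac{119374413738300}{841}$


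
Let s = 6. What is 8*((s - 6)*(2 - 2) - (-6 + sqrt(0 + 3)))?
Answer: 48 - 8*sqrt(3) ≈ 34.144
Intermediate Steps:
8*((s - 6)*(2 - 2) - (-6 + sqrt(0 + 3))) = 8*((6 - 6)*(2 - 2) - (-6 + sqrt(0 + 3))) = 8*(0*0 - (-6 + sqrt(3))) = 8*(0 + (6 - sqrt(3))) = 8*(6 - sqrt(3)) = 48 - 8*sqrt(3)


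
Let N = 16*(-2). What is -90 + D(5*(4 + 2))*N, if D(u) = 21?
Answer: -762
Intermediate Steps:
N = -32
-90 + D(5*(4 + 2))*N = -90 + 21*(-32) = -90 - 672 = -762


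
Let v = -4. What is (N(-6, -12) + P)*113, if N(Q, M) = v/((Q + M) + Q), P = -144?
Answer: -97519/6 ≈ -16253.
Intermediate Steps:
N(Q, M) = -4/(M + 2*Q) (N(Q, M) = -4/((Q + M) + Q) = -4/((M + Q) + Q) = -4/(M + 2*Q))
(N(-6, -12) + P)*113 = (-4/(-12 + 2*(-6)) - 144)*113 = (-4/(-12 - 12) - 144)*113 = (-4/(-24) - 144)*113 = (-4*(-1/24) - 144)*113 = (1/6 - 144)*113 = -863/6*113 = -97519/6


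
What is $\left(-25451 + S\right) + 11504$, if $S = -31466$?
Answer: $-45413$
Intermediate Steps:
$\left(-25451 + S\right) + 11504 = \left(-25451 - 31466\right) + 11504 = -56917 + 11504 = -45413$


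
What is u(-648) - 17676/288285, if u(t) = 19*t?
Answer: -1183127532/96095 ≈ -12312.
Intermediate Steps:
u(-648) - 17676/288285 = 19*(-648) - 17676/288285 = -12312 - 17676*1/288285 = -12312 - 5892/96095 = -1183127532/96095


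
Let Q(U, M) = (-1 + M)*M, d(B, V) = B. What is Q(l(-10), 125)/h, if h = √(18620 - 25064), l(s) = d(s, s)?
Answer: -7750*I*√179/537 ≈ -193.09*I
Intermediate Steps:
l(s) = s
h = 6*I*√179 (h = √(-6444) = 6*I*√179 ≈ 80.275*I)
Q(U, M) = M*(-1 + M)
Q(l(-10), 125)/h = (125*(-1 + 125))/((6*I*√179)) = (125*124)*(-I*√179/1074) = 15500*(-I*√179/1074) = -7750*I*√179/537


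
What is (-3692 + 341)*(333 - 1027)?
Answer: 2325594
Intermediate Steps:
(-3692 + 341)*(333 - 1027) = -3351*(-694) = 2325594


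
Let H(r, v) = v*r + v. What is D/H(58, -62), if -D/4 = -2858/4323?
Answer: -5716/7906767 ≈ -0.00072293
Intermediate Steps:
H(r, v) = v + r*v (H(r, v) = r*v + v = v + r*v)
D = 11432/4323 (D = -(-11432)/4323 = -4*(-2858/4323) = 11432/4323 ≈ 2.6445)
D/H(58, -62) = 11432/(4323*((-62*(1 + 58)))) = 11432/(4323*((-62*59))) = (11432/4323)/(-3658) = (11432/4323)*(-1/3658) = -5716/7906767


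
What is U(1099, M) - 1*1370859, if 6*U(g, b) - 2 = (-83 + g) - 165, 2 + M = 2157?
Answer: -8224301/6 ≈ -1.3707e+6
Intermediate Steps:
M = 2155 (M = -2 + 2157 = 2155)
U(g, b) = -41 + g/6 (U(g, b) = 1/3 + ((-83 + g) - 165)/6 = 1/3 + (-248 + g)/6 = 1/3 + (-124/3 + g/6) = -41 + g/6)
U(1099, M) - 1*1370859 = (-41 + (1/6)*1099) - 1*1370859 = (-41 + 1099/6) - 1370859 = 853/6 - 1370859 = -8224301/6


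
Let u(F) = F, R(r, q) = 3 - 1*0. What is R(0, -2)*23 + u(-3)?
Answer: 66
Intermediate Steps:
R(r, q) = 3 (R(r, q) = 3 + 0 = 3)
R(0, -2)*23 + u(-3) = 3*23 - 3 = 69 - 3 = 66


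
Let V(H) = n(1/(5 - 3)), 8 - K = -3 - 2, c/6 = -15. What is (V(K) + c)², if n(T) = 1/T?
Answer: 7744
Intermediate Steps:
c = -90 (c = 6*(-15) = -90)
n(T) = 1/T
K = 13 (K = 8 - (-3 - 2) = 8 - 1*(-5) = 8 + 5 = 13)
V(H) = 2 (V(H) = 1/(1/(5 - 3)) = 1/(1/2) = 1/(½) = 2)
(V(K) + c)² = (2 - 90)² = (-88)² = 7744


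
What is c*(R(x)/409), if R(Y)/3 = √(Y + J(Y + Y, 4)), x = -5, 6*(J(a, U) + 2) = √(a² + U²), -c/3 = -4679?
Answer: 14037*√(-63 + 3*√29)/409 ≈ 234.9*I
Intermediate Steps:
c = 14037 (c = -3*(-4679) = 14037)
J(a, U) = -2 + √(U² + a²)/6 (J(a, U) = -2 + √(a² + U²)/6 = -2 + √(U² + a²)/6)
R(Y) = 3*√(-2 + Y + √(16 + 4*Y²)/6) (R(Y) = 3*√(Y + (-2 + √(4² + (Y + Y)²)/6)) = 3*√(Y + (-2 + √(16 + (2*Y)²)/6)) = 3*√(Y + (-2 + √(16 + 4*Y²)/6)) = 3*√(-2 + Y + √(16 + 4*Y²)/6))
c*(R(x)/409) = 14037*(√(-18 + 3*√(4 + (-5)²) + 9*(-5))/409) = 14037*(√(-18 + 3*√(4 + 25) - 45)*(1/409)) = 14037*(√(-18 + 3*√29 - 45)*(1/409)) = 14037*(√(-63 + 3*√29)*(1/409)) = 14037*(√(-63 + 3*√29)/409) = 14037*√(-63 + 3*√29)/409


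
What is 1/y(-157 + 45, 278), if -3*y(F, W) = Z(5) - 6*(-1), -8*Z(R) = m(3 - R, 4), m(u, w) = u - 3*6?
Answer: -6/17 ≈ -0.35294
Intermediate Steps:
m(u, w) = -18 + u (m(u, w) = u - 18 = -18 + u)
Z(R) = 15/8 + R/8 (Z(R) = -(-18 + (3 - R))/8 = -(-15 - R)/8 = 15/8 + R/8)
y(F, W) = -17/6 (y(F, W) = -((15/8 + (⅛)*5) - 6*(-1))/3 = -((15/8 + 5/8) + 6)/3 = -(5/2 + 6)/3 = -⅓*17/2 = -17/6)
1/y(-157 + 45, 278) = 1/(-17/6) = -6/17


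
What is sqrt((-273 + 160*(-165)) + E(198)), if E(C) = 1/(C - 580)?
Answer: I*sqrt(3892231234)/382 ≈ 163.32*I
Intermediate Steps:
E(C) = 1/(-580 + C)
sqrt((-273 + 160*(-165)) + E(198)) = sqrt((-273 + 160*(-165)) + 1/(-580 + 198)) = sqrt((-273 - 26400) + 1/(-382)) = sqrt(-26673 - 1/382) = sqrt(-10189087/382) = I*sqrt(3892231234)/382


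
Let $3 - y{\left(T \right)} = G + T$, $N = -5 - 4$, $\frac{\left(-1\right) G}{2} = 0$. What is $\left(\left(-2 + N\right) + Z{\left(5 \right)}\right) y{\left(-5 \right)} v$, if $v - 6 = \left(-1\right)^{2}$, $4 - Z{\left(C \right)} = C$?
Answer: $-672$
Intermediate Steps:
$G = 0$ ($G = \left(-2\right) 0 = 0$)
$Z{\left(C \right)} = 4 - C$
$N = -9$
$v = 7$ ($v = 6 + \left(-1\right)^{2} = 6 + 1 = 7$)
$y{\left(T \right)} = 3 - T$ ($y{\left(T \right)} = 3 - \left(0 + T\right) = 3 - T$)
$\left(\left(-2 + N\right) + Z{\left(5 \right)}\right) y{\left(-5 \right)} v = \left(\left(-2 - 9\right) + \left(4 - 5\right)\right) \left(3 - -5\right) 7 = \left(-11 + \left(4 - 5\right)\right) \left(3 + 5\right) 7 = \left(-11 - 1\right) 8 \cdot 7 = \left(-12\right) 8 \cdot 7 = \left(-96\right) 7 = -672$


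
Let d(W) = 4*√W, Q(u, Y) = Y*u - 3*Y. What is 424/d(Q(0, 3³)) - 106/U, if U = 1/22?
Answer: -2332 - 106*I/9 ≈ -2332.0 - 11.778*I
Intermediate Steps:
Q(u, Y) = -3*Y + Y*u
U = 1/22 ≈ 0.045455
424/d(Q(0, 3³)) - 106/U = 424/((4*√(3³*(-3 + 0)))) - 106/1/22 = 424/((4*√(27*(-3)))) - 106*22 = 424/((4*√(-81))) - 2332 = 424/((4*(9*I))) - 2332 = 424/((36*I)) - 2332 = 424*(-I/36) - 2332 = -106*I/9 - 2332 = -2332 - 106*I/9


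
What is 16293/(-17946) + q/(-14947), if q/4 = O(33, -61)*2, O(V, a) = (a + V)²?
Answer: -118696261/89412954 ≈ -1.3275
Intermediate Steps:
O(V, a) = (V + a)²
q = 6272 (q = 4*((33 - 61)²*2) = 4*((-28)²*2) = 4*(784*2) = 4*1568 = 6272)
16293/(-17946) + q/(-14947) = 16293/(-17946) + 6272/(-14947) = 16293*(-1/17946) + 6272*(-1/14947) = -5431/5982 - 6272/14947 = -118696261/89412954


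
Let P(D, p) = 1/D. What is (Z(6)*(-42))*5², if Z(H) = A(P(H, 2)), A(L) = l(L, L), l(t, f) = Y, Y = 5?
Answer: -5250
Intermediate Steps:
l(t, f) = 5
A(L) = 5
Z(H) = 5
(Z(6)*(-42))*5² = (5*(-42))*5² = -210*25 = -5250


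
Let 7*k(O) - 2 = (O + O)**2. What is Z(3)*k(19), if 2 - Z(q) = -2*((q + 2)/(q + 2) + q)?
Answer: 14460/7 ≈ 2065.7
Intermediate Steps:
k(O) = 2/7 + 4*O**2/7 (k(O) = 2/7 + (O + O)**2/7 = 2/7 + (2*O)**2/7 = 2/7 + (4*O**2)/7 = 2/7 + 4*O**2/7)
Z(q) = 4 + 2*q (Z(q) = 2 - (-2)*((q + 2)/(q + 2) + q) = 2 - (-2)*((2 + q)/(2 + q) + q) = 2 - (-2)*(1 + q) = 2 - (-2 - 2*q) = 2 + (2 + 2*q) = 4 + 2*q)
Z(3)*k(19) = (4 + 2*3)*(2/7 + (4/7)*19**2) = (4 + 6)*(2/7 + (4/7)*361) = 10*(2/7 + 1444/7) = 10*(1446/7) = 14460/7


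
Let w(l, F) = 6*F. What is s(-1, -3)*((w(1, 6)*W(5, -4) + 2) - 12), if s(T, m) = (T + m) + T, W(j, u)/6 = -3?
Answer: 3290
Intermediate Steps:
W(j, u) = -18 (W(j, u) = 6*(-3) = -18)
s(T, m) = m + 2*T
s(-1, -3)*((w(1, 6)*W(5, -4) + 2) - 12) = (-3 + 2*(-1))*(((6*6)*(-18) + 2) - 12) = (-3 - 2)*((36*(-18) + 2) - 12) = -5*((-648 + 2) - 12) = -5*(-646 - 12) = -5*(-658) = 3290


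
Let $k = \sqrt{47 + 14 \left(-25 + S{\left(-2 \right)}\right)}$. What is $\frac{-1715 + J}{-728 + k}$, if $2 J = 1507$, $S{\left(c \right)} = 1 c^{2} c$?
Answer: $\frac{699972}{530399} + \frac{1923 i \sqrt{415}}{1060798} \approx 1.3197 + 0.036929 i$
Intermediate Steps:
$S{\left(c \right)} = c^{3}$ ($S{\left(c \right)} = c^{2} c = c^{3}$)
$J = \frac{1507}{2}$ ($J = \frac{1}{2} \cdot 1507 = \frac{1507}{2} \approx 753.5$)
$k = i \sqrt{415}$ ($k = \sqrt{47 + 14 \left(-25 + \left(-2\right)^{3}\right)} = \sqrt{47 + 14 \left(-25 - 8\right)} = \sqrt{47 + 14 \left(-33\right)} = \sqrt{47 - 462} = \sqrt{-415} = i \sqrt{415} \approx 20.372 i$)
$\frac{-1715 + J}{-728 + k} = \frac{-1715 + \frac{1507}{2}}{-728 + i \sqrt{415}} = - \frac{1923}{2 \left(-728 + i \sqrt{415}\right)}$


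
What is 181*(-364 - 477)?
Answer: -152221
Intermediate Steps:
181*(-364 - 477) = 181*(-841) = -152221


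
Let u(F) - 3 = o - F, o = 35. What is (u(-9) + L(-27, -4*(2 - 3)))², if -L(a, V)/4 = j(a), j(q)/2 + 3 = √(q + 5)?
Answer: 3633 - 1136*I*√22 ≈ 3633.0 - 5328.3*I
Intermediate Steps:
j(q) = -6 + 2*√(5 + q) (j(q) = -6 + 2*√(q + 5) = -6 + 2*√(5 + q))
L(a, V) = 24 - 8*√(5 + a) (L(a, V) = -4*(-6 + 2*√(5 + a)) = 24 - 8*√(5 + a))
u(F) = 38 - F (u(F) = 3 + (35 - F) = 38 - F)
(u(-9) + L(-27, -4*(2 - 3)))² = ((38 - 1*(-9)) + (24 - 8*√(5 - 27)))² = ((38 + 9) + (24 - 8*I*√22))² = (47 + (24 - 8*I*√22))² = (71 - 8*I*√22)²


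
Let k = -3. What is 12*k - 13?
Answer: -49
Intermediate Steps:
12*k - 13 = 12*(-3) - 13 = -36 - 13 = -49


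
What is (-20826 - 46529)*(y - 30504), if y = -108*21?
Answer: 2207358060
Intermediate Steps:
y = -2268
(-20826 - 46529)*(y - 30504) = (-20826 - 46529)*(-2268 - 30504) = -67355*(-32772) = 2207358060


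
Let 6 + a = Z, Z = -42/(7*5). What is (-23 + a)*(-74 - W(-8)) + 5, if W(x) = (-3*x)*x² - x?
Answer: 244343/5 ≈ 48869.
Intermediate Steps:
Z = -6/5 (Z = -42/35 = -42*1/35 = -6/5 ≈ -1.2000)
a = -36/5 (a = -6 - 6/5 = -36/5 ≈ -7.2000)
W(x) = -x - 3*x³ (W(x) = -3*x³ - x = -x - 3*x³)
(-23 + a)*(-74 - W(-8)) + 5 = (-23 - 36/5)*(-74 - (-1*(-8) - 3*(-8)³)) + 5 = -151*(-74 - (8 - 3*(-512)))/5 + 5 = -151*(-74 - (8 + 1536))/5 + 5 = -151*(-74 - 1*1544)/5 + 5 = -151*(-74 - 1544)/5 + 5 = -151/5*(-1618) + 5 = 244318/5 + 5 = 244343/5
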